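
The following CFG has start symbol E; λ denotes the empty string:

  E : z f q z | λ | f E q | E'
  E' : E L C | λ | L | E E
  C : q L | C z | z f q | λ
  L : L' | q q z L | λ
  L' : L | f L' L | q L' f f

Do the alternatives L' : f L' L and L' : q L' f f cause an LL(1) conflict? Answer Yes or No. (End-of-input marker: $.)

No

FIRST(f L' L) = { f } and FIRST(q L' f f) = { q }.
The FIRST sets are disjoint and neither alternative is nullable — no conflict.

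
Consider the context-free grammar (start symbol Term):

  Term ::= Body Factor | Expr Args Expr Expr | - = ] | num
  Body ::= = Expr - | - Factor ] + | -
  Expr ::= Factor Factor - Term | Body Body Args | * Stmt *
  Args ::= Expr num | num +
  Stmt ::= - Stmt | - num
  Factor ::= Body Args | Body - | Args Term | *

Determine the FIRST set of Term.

{ *, -, =, num }

From Term ::= Body Factor: add FIRST(Body) = { -, = }.
From Term ::= Expr Args Expr Expr: add FIRST(Expr) = { *, -, =, num }.
Term ::= - = ] contributes {-}.
Term ::= num contributes {num}.
Union: FIRST(Term) = { *, -, =, num }.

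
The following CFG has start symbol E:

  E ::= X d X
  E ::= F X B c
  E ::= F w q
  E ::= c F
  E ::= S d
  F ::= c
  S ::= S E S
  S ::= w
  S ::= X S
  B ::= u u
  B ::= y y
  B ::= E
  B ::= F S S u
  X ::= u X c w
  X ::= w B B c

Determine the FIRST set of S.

{ u, w }

From S ::= S E S: add FIRST(S) = { u, w }.
S ::= w contributes {w}.
From S ::= X S: add FIRST(X) = { u, w }.
Union: FIRST(S) = { u, w }.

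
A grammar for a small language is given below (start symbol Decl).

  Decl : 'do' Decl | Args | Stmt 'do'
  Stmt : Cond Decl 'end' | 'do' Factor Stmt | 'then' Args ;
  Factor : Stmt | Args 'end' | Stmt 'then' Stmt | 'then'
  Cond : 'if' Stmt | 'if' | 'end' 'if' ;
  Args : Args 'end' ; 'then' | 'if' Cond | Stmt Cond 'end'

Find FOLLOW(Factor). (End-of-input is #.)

In Stmt : 'do' Factor Stmt: add FIRST(Stmt) = { 'do', 'end', 'if', 'then' }.
Union: FOLLOW(Factor) = { 'do', 'end', 'if', 'then' }.

{ 'do', 'end', 'if', 'then' }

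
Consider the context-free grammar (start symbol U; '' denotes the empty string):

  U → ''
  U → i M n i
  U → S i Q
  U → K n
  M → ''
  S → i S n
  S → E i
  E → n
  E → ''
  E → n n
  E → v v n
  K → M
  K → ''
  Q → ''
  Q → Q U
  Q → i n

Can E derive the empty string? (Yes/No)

Yes

E has an ''-production, so E ⇒ ''.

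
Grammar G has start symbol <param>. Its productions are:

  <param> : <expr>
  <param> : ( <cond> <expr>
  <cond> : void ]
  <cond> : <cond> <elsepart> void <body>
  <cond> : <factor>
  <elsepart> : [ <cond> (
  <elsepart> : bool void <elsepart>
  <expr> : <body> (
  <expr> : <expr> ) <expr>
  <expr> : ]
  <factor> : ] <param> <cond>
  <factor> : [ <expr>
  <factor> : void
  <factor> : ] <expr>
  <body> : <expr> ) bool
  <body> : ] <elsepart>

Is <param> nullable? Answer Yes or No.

No

No nonterminal in this grammar is nullable.
No production of <param> has an RHS whose symbols are all nullable, so <param> is not nullable.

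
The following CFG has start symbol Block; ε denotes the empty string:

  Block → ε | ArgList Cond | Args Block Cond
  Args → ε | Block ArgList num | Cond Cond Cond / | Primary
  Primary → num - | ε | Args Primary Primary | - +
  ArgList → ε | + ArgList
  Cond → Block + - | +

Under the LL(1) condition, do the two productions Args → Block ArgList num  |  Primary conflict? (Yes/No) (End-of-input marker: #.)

FIRST(Block ArgList num) = { +, -, num } and FIRST(Primary) = { +, -, num, ε }.
Both contain +, so the two alternatives are not disjoint — LL(1) conflict.

Yes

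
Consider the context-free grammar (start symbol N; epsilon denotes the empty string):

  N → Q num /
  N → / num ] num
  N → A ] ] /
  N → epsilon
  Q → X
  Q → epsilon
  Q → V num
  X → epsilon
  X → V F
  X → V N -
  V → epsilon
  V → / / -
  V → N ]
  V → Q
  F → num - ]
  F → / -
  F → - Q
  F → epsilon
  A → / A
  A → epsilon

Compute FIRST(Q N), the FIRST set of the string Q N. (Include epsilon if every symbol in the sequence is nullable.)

{ -, /, ], num, epsilon }

Add FIRST(Q)\{epsilon} = { -, /, ], num }; Q is nullable, continue.
Add FIRST(N)\{epsilon} = { -, /, ], num }; N is nullable, continue.
Every symbol is nullable, so include epsilon.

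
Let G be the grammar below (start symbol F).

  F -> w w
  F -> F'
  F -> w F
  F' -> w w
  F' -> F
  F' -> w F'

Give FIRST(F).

F -> w w contributes {w}.
From F -> F': add FIRST(F') = { w }.
F -> w F contributes {w}.
Union: FIRST(F) = { w }.

{ w }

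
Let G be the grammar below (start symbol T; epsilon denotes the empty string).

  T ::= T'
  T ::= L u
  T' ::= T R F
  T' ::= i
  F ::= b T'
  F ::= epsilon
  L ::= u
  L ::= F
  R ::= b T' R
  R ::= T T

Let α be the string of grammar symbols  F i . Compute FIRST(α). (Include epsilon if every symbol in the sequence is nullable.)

Add FIRST(F)\{epsilon} = { b }; F is nullable, continue.
i is a terminal; add {i} and stop.

{ b, i }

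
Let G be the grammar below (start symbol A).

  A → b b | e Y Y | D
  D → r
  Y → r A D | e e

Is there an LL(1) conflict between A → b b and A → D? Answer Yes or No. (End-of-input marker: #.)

No

FIRST(b b) = { b } and FIRST(D) = { r }.
The FIRST sets are disjoint and neither alternative is nullable — no conflict.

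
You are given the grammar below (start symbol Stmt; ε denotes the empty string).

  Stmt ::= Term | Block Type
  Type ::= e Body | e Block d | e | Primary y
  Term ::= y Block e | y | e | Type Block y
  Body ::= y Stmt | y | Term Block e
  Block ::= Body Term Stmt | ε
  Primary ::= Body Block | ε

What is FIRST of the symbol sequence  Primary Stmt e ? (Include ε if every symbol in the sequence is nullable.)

{ e, y }

Add FIRST(Primary)\{ε} = { e, y }; Primary is nullable, continue.
Add FIRST(Stmt) = { e, y }; Stmt is not nullable, stop.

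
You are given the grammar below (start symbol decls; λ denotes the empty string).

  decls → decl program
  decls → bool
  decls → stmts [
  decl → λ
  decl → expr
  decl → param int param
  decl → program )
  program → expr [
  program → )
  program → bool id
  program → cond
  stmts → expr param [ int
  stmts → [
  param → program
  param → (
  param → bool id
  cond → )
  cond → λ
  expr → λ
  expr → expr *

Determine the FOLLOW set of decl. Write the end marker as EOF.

In decls → decl program: add FIRST(program)\{λ} = { ), *, [, bool }.
  Since program is nullable, also add FOLLOW(decls) = { EOF }.
Union: FOLLOW(decl) = { EOF, ), *, [, bool }.

{ EOF, ), *, [, bool }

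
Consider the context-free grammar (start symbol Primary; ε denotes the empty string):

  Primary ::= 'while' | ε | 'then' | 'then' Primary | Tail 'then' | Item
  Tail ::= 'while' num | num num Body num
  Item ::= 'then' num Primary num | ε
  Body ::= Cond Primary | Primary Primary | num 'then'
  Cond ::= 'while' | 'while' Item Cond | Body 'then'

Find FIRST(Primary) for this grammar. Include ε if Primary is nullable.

{ 'then', 'while', num, ε }

Primary ::= 'while' contributes {'while'}.
Primary ::= ε contributes ε.
Primary ::= 'then' contributes {'then'}.
Primary ::= 'then' Primary contributes {'then'}.
From Primary ::= Tail 'then': add FIRST(Tail) = { 'while', num }.
From Primary ::= Item: add FIRST(Item) = { 'then', ε } (including ε since Item is nullable).
Union: FIRST(Primary) = { 'then', 'while', num, ε }.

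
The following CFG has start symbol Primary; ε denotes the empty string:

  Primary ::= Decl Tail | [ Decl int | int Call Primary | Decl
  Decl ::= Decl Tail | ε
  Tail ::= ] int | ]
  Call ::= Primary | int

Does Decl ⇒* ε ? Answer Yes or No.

Yes

Decl has an ε-production, so Decl ⇒ ε.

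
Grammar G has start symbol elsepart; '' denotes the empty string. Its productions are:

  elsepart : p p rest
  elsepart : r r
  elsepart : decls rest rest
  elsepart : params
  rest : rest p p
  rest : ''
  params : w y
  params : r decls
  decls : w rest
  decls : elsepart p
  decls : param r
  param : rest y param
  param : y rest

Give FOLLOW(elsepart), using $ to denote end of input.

elsepart is the start symbol, so $ ∈ FOLLOW(elsepart).
In decls : elsepart p: add FIRST(p) = { p }.
Union: FOLLOW(elsepart) = { $, p }.

{ $, p }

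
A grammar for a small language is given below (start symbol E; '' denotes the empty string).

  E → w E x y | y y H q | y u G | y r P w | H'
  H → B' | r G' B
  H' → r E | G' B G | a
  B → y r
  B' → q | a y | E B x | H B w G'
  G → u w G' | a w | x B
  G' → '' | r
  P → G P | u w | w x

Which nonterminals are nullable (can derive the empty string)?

{ G' }

Directly nullable (have an ''-production): G'.
No other nonterminal has a production whose RHS symbols are all nullable.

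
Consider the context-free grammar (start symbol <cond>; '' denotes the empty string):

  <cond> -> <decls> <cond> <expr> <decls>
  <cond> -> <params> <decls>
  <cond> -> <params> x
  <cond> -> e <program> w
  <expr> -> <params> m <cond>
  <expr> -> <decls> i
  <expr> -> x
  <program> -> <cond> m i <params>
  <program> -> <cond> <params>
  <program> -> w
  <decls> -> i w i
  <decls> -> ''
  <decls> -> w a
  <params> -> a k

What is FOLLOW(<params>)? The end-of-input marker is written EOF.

In <cond> -> <params> <decls>: add FIRST(<decls>)\{''} = { i, w }.
  Since <decls> is nullable, also add FOLLOW(<cond>) = { EOF, a, i, m, w, x }.
In <cond> -> <params> x: add FIRST(x) = { x }.
In <expr> -> <params> m <cond>: add FIRST(m <cond>) = { m }.
In <program> -> <cond> m i <params>: <params> is at the end, add FOLLOW(<program>) = { w }.
In <program> -> <cond> <params>: <params> is at the end, add FOLLOW(<program>) = { w }.
Union: FOLLOW(<params>) = { EOF, a, i, m, w, x }.

{ EOF, a, i, m, w, x }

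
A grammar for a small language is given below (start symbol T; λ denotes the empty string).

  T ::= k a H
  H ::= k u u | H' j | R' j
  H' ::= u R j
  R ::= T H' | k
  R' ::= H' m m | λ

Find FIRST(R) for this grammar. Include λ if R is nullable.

{ k }

From R ::= T H': add FIRST(T) = { k }.
R ::= k contributes {k}.
Union: FIRST(R) = { k }.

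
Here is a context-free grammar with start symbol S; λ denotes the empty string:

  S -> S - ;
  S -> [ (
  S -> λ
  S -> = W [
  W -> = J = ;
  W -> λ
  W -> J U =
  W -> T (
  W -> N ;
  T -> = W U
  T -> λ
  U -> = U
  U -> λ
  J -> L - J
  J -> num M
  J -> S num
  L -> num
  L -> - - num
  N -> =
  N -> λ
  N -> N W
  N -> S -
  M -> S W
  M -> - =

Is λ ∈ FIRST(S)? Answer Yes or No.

Yes

S has an λ-production, so S ⇒ λ.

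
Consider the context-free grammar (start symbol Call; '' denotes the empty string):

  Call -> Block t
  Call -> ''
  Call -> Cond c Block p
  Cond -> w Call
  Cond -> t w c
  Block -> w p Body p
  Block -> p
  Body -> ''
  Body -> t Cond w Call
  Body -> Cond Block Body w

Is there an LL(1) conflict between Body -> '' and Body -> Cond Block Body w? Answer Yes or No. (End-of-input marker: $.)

Yes

FIRST('') = { '' } and FIRST(Cond Block Body w) = { t, w }.
The first alternative is nullable and FOLLOW(Body) = { p, w } shares w with FIRST of the second — conflict.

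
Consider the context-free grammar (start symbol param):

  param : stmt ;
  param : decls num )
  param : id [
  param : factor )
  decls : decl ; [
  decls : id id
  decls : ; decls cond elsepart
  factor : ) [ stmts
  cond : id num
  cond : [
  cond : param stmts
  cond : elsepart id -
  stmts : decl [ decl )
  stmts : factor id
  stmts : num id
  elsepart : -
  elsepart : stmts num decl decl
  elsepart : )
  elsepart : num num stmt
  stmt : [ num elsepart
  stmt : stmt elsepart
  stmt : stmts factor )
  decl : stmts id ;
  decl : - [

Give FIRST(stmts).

From stmts : decl [ decl ): add FIRST(decl) = { ), -, num }.
From stmts : factor id: add FIRST(factor) = { ) }.
stmts : num id contributes {num}.
Union: FIRST(stmts) = { ), -, num }.

{ ), -, num }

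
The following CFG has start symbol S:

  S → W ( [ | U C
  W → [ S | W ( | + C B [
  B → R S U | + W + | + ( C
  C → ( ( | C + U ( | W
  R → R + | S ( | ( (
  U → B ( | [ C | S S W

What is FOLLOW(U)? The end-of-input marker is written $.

{ (, +, [ }

In S → U C: add FIRST(C) = { (, +, [ }.
In B → R S U: U is at the end, add FOLLOW(B) = { (, [ }.
In C → C + U (: add FIRST(() = { ( }.
Union: FOLLOW(U) = { (, +, [ }.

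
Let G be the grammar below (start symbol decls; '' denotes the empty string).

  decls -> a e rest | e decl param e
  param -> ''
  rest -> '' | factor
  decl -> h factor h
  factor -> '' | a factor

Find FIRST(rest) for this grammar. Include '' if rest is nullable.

rest -> '' contributes ''.
From rest -> factor: add FIRST(factor) = { a, '' } (including '' since factor is nullable).
Union: FIRST(rest) = { a, '' }.

{ a, '' }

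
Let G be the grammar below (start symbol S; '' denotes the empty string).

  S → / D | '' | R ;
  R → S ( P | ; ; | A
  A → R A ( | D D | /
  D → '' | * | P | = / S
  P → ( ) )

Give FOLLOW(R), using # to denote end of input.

In S → R ;: add FIRST(;) = { ; }.
In A → R A (: add FIRST(A () = { (, *, /, ;, = }.
Union: FOLLOW(R) = { (, *, /, ;, = }.

{ (, *, /, ;, = }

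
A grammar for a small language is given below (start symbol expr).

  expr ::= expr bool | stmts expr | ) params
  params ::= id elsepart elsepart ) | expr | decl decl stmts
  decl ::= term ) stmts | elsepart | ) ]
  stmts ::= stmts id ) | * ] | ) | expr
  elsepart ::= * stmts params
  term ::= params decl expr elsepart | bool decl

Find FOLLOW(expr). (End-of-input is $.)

expr is the start symbol, so $ ∈ FOLLOW(expr).
In expr ::= expr bool: add FIRST(bool) = { bool }.
In expr ::= stmts expr: expr is at the end, add FOLLOW(expr) = { $, ), *, bool, id }.
In params ::= expr: expr is at the end, add FOLLOW(params) = { $, ), *, bool, id }.
In stmts ::= expr: expr is at the end, add FOLLOW(stmts) = { $, ), *, bool, id }.
In term ::= params decl expr elsepart: add FIRST(elsepart) = { * }.
Union: FOLLOW(expr) = { $, ), *, bool, id }.

{ $, ), *, bool, id }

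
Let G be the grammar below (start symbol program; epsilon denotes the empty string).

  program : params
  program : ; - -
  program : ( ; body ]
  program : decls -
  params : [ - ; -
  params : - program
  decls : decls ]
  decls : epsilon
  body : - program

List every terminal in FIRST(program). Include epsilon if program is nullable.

{ (, -, ;, [, ] }

From program : params: add FIRST(params) = { -, [ }.
program : ; - - contributes {;}.
program : ( ; body ] contributes {(}.
From program : decls -: decls nullable, take FIRST(decls) ∪ {-} = { -, ] }.
Union: FIRST(program) = { (, -, ;, [, ] }.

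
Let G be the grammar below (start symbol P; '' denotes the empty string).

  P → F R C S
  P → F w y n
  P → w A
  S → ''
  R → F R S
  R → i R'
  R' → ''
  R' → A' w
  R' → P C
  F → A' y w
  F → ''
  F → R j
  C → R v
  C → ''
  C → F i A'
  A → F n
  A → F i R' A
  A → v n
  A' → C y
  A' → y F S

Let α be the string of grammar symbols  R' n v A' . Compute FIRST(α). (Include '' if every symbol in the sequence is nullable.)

Add FIRST(R')\{''} = { i, w, y }; R' is nullable, continue.
n is a terminal; add {n} and stop.

{ i, n, w, y }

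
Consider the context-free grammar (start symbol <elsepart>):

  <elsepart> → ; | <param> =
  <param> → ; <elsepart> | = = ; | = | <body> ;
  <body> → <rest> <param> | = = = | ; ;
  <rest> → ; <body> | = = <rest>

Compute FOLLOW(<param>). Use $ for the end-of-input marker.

In <elsepart> → <param> =: add FIRST(=) = { = }.
In <body> → <rest> <param>: <param> is at the end, add FOLLOW(<body>) = { ;, = }.
Union: FOLLOW(<param>) = { ;, = }.

{ ;, = }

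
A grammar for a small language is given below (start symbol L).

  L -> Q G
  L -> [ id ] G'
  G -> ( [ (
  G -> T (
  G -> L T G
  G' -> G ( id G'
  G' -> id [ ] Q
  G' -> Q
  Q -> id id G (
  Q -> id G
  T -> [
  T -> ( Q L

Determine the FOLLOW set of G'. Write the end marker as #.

{ #, (, [, id }

In L -> [ id ] G': G' is at the end, add FOLLOW(L) = { #, (, [, id }.
In G' -> G ( id G': G' is at the end, add FOLLOW(G') = { #, (, [, id }.
Union: FOLLOW(G') = { #, (, [, id }.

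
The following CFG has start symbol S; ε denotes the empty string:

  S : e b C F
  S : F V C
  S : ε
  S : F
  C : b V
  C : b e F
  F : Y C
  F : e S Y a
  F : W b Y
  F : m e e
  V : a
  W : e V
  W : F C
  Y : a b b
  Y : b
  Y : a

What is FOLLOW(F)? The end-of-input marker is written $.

{ $, a, b, e, m }

In S : e b C F: F is at the end, add FOLLOW(S) = { $, a, b }.
In S : F V C: add FIRST(V C) = { a }.
In S : F: F is at the end, add FOLLOW(S) = { $, a, b }.
In C : b e F: F is at the end, add FOLLOW(C) = { $, a, b, e, m }.
In W : F C: add FIRST(C) = { b }.
Union: FOLLOW(F) = { $, a, b, e, m }.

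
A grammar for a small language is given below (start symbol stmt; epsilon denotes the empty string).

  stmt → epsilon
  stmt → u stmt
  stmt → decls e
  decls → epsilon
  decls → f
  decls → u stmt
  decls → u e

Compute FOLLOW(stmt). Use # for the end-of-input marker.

stmt is the start symbol, so # ∈ FOLLOW(stmt).
In stmt → u stmt: stmt is at the end, add FOLLOW(stmt) = { #, e }.
In decls → u stmt: stmt is at the end, add FOLLOW(decls) = { e }.
Union: FOLLOW(stmt) = { #, e }.

{ #, e }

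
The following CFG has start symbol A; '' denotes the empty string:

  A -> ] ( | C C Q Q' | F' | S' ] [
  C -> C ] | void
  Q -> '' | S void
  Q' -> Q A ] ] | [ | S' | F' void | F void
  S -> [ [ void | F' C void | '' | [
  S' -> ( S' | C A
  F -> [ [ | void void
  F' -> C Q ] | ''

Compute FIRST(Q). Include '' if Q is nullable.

{ [, void, '' }

Q -> '' contributes ''.
From Q -> S void: S nullable, take FIRST(S) ∪ {void} = { [, void }.
Union: FIRST(Q) = { [, void, '' }.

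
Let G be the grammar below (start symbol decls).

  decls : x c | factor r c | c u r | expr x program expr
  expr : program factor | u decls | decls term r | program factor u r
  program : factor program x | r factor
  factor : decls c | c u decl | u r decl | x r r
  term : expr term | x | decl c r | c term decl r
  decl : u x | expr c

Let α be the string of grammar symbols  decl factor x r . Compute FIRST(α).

{ c, r, u, x }

Add FIRST(decl) = { c, r, u, x }; decl is not nullable, stop.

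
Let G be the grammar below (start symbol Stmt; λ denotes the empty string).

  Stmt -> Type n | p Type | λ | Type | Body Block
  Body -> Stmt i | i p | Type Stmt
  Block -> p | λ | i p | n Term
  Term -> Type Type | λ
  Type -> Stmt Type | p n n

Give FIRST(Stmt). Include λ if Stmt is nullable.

From Stmt -> Type n: add FIRST(Type) = { i, p }.
Stmt -> p Type contributes {p}.
Stmt -> λ contributes λ.
From Stmt -> Type: add FIRST(Type) = { i, p }.
From Stmt -> Body Block: add FIRST(Body) = { i, p }.
Union: FIRST(Stmt) = { i, p, λ }.

{ i, p, λ }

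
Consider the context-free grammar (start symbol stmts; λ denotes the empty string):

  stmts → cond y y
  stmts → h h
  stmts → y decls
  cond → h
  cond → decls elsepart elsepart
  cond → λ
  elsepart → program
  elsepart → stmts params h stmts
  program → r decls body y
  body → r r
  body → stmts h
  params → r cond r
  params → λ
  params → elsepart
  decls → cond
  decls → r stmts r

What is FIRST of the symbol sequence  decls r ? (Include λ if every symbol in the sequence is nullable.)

{ h, r, y }

Add FIRST(decls)\{λ} = { h, r, y }; decls is nullable, continue.
r is a terminal; add {r} and stop.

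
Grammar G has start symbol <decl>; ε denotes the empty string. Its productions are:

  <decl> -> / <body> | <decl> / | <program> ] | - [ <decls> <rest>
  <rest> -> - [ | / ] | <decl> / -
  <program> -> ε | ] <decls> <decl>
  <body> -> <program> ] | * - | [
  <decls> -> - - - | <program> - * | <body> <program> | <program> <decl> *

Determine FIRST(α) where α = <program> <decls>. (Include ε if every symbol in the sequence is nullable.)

Add FIRST(<program>)\{ε} = { ] }; <program> is nullable, continue.
Add FIRST(<decls>) = { *, -, /, [, ] }; <decls> is not nullable, stop.

{ *, -, /, [, ] }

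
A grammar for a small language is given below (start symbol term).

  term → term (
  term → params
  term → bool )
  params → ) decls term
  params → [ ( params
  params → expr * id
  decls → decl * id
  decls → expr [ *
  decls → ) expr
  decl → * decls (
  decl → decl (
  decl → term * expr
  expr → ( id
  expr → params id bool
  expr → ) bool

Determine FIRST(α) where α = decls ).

{ (, ), *, [, bool }

Add FIRST(decls) = { (, ), *, [, bool }; decls is not nullable, stop.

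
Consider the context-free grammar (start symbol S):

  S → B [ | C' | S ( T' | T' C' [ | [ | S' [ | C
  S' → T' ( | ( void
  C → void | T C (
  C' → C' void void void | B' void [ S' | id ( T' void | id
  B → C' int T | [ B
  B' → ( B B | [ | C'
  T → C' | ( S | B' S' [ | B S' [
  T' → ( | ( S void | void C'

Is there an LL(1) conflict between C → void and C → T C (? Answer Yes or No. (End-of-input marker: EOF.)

FIRST(void) = { void } and FIRST(T C () = { (, [, id }.
The FIRST sets are disjoint and neither alternative is nullable — no conflict.

No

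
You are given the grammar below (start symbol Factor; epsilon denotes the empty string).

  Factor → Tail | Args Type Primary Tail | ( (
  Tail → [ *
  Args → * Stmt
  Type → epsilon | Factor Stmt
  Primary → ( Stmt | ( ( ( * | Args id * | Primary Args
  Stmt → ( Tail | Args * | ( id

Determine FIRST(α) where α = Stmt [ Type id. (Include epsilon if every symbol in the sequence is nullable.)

Add FIRST(Stmt) = { (, * }; Stmt is not nullable, stop.

{ (, * }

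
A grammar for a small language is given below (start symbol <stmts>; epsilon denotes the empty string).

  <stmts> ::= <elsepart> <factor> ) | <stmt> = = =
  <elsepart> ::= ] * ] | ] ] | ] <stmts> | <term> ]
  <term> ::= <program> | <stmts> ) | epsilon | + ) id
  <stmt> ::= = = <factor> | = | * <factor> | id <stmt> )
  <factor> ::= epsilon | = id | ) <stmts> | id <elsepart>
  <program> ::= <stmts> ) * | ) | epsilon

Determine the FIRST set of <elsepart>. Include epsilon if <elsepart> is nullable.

<elsepart> ::= ] * ] contributes {]}.
<elsepart> ::= ] ] contributes {]}.
<elsepart> ::= ] <stmts> contributes {]}.
From <elsepart> ::= <term> ]: <term> nullable, take FIRST(<term>) ∪ {]} = { ), *, +, =, ], id }.
Union: FIRST(<elsepart>) = { ), *, +, =, ], id }.

{ ), *, +, =, ], id }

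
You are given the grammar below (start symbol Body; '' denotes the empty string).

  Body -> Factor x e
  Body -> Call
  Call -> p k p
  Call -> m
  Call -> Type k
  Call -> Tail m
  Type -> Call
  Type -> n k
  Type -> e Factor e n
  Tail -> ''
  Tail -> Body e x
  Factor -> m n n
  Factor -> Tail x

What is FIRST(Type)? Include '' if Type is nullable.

From Type -> Call: add FIRST(Call) = { e, m, n, p, x }.
Type -> n k contributes {n}.
Type -> e Factor e n contributes {e}.
Union: FIRST(Type) = { e, m, n, p, x }.

{ e, m, n, p, x }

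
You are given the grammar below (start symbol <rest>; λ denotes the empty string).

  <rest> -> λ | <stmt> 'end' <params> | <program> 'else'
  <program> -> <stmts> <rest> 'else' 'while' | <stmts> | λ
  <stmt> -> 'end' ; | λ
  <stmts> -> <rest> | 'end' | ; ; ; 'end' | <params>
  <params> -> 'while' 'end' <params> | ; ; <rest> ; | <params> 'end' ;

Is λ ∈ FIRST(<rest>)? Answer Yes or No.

<rest> has an λ-production, so <rest> ⇒ λ.

Yes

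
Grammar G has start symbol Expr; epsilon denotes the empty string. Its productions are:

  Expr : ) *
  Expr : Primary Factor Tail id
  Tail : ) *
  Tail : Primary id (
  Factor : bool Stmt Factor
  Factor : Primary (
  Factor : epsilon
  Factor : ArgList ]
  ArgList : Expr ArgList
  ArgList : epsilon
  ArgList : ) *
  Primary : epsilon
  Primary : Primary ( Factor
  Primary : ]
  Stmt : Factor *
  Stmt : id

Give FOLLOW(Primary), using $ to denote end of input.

{ (, ), ], bool, id }

In Expr : Primary Factor Tail id: add FIRST(Factor Tail id) = { (, ), ], bool, id }.
In Tail : Primary id (: add FIRST(id () = { id }.
In Factor : Primary (: add FIRST(() = { ( }.
In Primary : Primary ( Factor: add FIRST(( Factor) = { ( }.
Union: FOLLOW(Primary) = { (, ), ], bool, id }.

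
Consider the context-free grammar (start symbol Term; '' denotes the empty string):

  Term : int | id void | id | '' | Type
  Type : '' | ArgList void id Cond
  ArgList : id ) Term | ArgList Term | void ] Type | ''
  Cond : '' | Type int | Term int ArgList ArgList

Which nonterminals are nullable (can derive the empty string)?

{ ArgList, Cond, Term, Type }

Directly nullable (have an ''-production): Term, Type, ArgList, Cond.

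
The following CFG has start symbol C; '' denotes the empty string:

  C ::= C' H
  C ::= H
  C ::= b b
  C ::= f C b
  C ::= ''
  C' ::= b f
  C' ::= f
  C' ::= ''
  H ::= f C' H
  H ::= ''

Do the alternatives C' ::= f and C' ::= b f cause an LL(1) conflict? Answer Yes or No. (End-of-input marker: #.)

No

FIRST(f) = { f } and FIRST(b f) = { b }.
The FIRST sets are disjoint and neither alternative is nullable — no conflict.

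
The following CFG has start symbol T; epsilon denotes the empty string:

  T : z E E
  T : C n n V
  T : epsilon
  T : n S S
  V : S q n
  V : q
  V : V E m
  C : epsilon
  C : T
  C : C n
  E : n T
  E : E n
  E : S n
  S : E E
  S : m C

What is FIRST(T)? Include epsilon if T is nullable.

{ n, z, epsilon }

T : z E E contributes {z}.
From T : C n n V: C nullable, take FIRST(C) ∪ {n} = { n, z }.
T : epsilon contributes epsilon.
T : n S S contributes {n}.
Union: FIRST(T) = { n, z, epsilon }.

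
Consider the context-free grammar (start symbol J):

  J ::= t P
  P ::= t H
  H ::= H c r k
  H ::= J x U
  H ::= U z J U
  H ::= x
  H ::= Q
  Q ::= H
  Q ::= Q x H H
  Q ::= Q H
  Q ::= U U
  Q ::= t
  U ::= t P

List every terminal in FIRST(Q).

{ t, x }

From Q ::= H: add FIRST(H) = { t, x }.
From Q ::= Q x H H: add FIRST(Q) = { t, x }.
From Q ::= Q H: add FIRST(Q) = { t, x }.
From Q ::= U U: add FIRST(U) = { t }.
Q ::= t contributes {t}.
Union: FIRST(Q) = { t, x }.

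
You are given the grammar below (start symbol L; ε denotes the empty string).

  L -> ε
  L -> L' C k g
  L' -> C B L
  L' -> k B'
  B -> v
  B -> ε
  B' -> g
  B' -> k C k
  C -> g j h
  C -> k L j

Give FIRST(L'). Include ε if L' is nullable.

{ g, k }

From L' -> C B L: add FIRST(C) = { g, k }.
L' -> k B' contributes {k}.
Union: FIRST(L') = { g, k }.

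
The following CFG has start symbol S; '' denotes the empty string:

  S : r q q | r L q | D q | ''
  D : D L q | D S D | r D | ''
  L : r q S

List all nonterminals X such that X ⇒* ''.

{ D, S }

Directly nullable (have an ''-production): S, D.
No other nonterminal has a production whose RHS symbols are all nullable.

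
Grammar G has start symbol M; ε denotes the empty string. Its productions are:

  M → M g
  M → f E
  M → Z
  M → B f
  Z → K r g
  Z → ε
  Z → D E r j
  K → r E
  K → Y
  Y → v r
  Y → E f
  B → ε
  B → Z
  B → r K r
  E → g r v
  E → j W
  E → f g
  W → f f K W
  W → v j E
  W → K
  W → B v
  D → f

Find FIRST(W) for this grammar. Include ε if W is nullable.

{ f, g, j, r, v }

W → f f K W contributes {f}.
W → v j E contributes {v}.
From W → K: add FIRST(K) = { f, g, j, r, v }.
From W → B v: B nullable, take FIRST(B) ∪ {v} = { f, g, j, r, v }.
Union: FIRST(W) = { f, g, j, r, v }.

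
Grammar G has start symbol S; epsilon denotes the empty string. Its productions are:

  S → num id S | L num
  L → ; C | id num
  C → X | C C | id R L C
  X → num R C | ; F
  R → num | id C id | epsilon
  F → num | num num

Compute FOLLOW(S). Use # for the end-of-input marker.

S is the start symbol, so # ∈ FOLLOW(S).
In S → num id S: S is at the end, add FOLLOW(S) = { # }.
Union: FOLLOW(S) = { # }.

{ # }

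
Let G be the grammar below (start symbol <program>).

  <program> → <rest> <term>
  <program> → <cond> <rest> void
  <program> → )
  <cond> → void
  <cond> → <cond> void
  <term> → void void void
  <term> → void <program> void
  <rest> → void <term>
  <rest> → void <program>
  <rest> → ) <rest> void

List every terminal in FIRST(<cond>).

<cond> → void contributes {void}.
From <cond> → <cond> void: add FIRST(<cond>) = { void }.
Union: FIRST(<cond>) = { void }.

{ void }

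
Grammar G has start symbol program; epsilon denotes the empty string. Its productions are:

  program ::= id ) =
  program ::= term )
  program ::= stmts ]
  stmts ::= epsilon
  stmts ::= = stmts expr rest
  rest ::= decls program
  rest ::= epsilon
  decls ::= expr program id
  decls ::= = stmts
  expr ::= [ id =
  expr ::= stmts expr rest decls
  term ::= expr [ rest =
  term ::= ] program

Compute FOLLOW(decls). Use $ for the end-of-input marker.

{ =, [, ], id }

In rest ::= decls program: add FIRST(program) = { =, [, ], id }.
In expr ::= stmts expr rest decls: decls is at the end, add FOLLOW(expr) = { =, [, ], id }.
Union: FOLLOW(decls) = { =, [, ], id }.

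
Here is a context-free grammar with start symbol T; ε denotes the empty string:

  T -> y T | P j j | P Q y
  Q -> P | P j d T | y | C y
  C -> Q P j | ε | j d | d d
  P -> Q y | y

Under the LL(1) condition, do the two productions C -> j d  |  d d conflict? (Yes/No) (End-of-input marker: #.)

FIRST(j d) = { j } and FIRST(d d) = { d }.
The FIRST sets are disjoint and neither alternative is nullable — no conflict.

No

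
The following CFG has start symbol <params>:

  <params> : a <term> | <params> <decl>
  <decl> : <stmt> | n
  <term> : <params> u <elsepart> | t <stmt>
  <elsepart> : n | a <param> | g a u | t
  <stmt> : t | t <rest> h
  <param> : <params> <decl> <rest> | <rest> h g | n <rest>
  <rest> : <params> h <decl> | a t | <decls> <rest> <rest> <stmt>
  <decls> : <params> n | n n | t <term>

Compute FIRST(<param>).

From <param> : <params> <decl> <rest>: add FIRST(<params>) = { a }.
From <param> : <rest> h g: add FIRST(<rest>) = { a, n, t }.
<param> : n <rest> contributes {n}.
Union: FIRST(<param>) = { a, n, t }.

{ a, n, t }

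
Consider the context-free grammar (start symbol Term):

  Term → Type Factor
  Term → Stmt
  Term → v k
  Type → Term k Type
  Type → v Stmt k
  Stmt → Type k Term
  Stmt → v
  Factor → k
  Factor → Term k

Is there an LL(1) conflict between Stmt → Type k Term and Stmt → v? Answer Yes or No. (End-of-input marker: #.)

FIRST(Type k Term) = { v } and FIRST(v) = { v }.
Both contain v, so the two alternatives are not disjoint — LL(1) conflict.

Yes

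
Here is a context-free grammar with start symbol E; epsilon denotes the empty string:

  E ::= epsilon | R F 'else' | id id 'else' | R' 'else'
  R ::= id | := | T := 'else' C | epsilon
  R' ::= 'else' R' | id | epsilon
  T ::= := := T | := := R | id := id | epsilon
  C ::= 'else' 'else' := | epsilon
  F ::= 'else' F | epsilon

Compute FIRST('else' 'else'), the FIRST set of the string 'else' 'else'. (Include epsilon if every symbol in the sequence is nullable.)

'else' is a terminal; add {'else'} and stop.

{ 'else' }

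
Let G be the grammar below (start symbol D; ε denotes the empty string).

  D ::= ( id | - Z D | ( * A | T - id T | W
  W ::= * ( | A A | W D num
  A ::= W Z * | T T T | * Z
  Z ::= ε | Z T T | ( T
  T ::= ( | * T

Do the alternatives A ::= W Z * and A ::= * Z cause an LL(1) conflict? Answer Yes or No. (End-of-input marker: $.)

FIRST(W Z *) = { (, * } and FIRST(* Z) = { * }.
Both contain *, so the two alternatives are not disjoint — LL(1) conflict.

Yes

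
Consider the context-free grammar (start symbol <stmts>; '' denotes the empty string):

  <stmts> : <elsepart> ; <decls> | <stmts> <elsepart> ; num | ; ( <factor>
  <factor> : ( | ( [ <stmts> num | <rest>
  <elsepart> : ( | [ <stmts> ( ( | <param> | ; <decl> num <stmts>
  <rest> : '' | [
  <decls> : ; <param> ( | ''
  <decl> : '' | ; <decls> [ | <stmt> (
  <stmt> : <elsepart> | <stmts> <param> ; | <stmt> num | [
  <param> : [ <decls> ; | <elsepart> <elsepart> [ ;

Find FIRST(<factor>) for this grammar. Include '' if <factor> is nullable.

<factor> : ( contributes {(}.
<factor> : ( [ <stmts> num contributes {(}.
From <factor> : <rest>: add FIRST(<rest>) = { [, '' } (including '' since <rest> is nullable).
Union: FIRST(<factor>) = { (, [, '' }.

{ (, [, '' }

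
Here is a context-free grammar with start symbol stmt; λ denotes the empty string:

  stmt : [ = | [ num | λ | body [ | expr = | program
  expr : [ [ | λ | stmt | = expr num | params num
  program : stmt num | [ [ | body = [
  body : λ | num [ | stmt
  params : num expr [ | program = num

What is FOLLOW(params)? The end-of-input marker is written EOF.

{ num }

In expr : params num: add FIRST(num) = { num }.
Union: FOLLOW(params) = { num }.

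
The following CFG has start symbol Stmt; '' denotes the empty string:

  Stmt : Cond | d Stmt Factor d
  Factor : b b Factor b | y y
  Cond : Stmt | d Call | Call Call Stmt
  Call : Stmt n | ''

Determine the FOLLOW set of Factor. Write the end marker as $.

In Stmt : d Stmt Factor d: add FIRST(d) = { d }.
In Factor : b b Factor b: add FIRST(b) = { b }.
Union: FOLLOW(Factor) = { b, d }.

{ b, d }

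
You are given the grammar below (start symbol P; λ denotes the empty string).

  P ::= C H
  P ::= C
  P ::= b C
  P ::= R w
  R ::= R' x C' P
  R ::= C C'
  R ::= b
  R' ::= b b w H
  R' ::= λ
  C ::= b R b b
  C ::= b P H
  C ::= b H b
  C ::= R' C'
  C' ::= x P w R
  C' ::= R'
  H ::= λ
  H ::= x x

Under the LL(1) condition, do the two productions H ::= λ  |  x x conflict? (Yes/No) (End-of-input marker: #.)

Yes

FIRST(λ) = { λ } and FIRST(x x) = { x }.
The first alternative is nullable and FOLLOW(H) = { #, b, w, x } shares x with FIRST of the second — conflict.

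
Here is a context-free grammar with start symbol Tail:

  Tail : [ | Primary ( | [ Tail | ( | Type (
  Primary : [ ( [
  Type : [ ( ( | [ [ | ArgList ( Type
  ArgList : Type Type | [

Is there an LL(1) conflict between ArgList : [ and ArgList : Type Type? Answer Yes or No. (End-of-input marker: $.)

Yes

FIRST([) = { [ } and FIRST(Type Type) = { [ }.
Both contain [, so the two alternatives are not disjoint — LL(1) conflict.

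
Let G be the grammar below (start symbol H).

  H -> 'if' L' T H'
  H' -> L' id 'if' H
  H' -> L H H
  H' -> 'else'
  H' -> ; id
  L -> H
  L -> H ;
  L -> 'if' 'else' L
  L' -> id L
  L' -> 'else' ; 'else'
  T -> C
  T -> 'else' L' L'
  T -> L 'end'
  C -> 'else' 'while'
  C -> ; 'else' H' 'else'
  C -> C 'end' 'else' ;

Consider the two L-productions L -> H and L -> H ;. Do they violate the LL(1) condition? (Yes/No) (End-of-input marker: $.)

Yes

FIRST(H) = { 'if' } and FIRST(H ;) = { 'if' }.
Both contain 'if', so the two alternatives are not disjoint — LL(1) conflict.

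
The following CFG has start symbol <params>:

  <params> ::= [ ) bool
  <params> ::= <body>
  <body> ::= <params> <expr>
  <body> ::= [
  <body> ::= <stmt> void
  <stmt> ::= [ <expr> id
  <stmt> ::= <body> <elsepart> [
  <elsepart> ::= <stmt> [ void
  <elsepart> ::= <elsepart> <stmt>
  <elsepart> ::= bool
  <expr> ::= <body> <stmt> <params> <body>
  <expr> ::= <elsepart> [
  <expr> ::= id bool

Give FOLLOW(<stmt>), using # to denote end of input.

In <body> ::= <stmt> void: add FIRST(void) = { void }.
In <elsepart> ::= <stmt> [ void: add FIRST([ void) = { [ }.
In <elsepart> ::= <elsepart> <stmt>: <stmt> is at the end, add FOLLOW(<elsepart>) = { [ }.
In <expr> ::= <body> <stmt> <params> <body>: add FIRST(<params> <body>) = { [ }.
Union: FOLLOW(<stmt>) = { [, void }.

{ [, void }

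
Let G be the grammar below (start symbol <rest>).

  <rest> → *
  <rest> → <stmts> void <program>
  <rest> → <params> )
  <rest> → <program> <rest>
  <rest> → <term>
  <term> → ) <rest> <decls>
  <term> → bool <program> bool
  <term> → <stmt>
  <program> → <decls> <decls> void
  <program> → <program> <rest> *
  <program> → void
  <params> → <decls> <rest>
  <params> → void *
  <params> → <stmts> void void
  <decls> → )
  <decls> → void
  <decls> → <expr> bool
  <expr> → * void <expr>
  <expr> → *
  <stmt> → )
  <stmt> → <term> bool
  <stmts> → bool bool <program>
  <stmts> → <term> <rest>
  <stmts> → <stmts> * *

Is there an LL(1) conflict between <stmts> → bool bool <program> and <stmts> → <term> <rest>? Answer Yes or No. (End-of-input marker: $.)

FIRST(bool bool <program>) = { bool } and FIRST(<term> <rest>) = { ), bool }.
Both contain bool, so the two alternatives are not disjoint — LL(1) conflict.

Yes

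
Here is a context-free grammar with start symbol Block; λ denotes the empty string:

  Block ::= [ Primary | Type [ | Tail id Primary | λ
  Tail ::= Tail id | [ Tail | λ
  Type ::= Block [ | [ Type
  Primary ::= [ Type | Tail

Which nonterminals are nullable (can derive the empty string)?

Directly nullable (have an λ-production): Block, Tail.
Primary ::= Tail with every symbol nullable, so Primary is nullable.
No other nonterminal has a production whose RHS symbols are all nullable.

{ Block, Primary, Tail }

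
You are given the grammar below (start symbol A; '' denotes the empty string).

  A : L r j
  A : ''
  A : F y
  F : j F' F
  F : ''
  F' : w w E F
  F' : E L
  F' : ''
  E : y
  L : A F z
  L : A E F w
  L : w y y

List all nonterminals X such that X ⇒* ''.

Directly nullable (have an ''-production): A, F, F'.
No other nonterminal has a production whose RHS symbols are all nullable.

{ A, F, F' }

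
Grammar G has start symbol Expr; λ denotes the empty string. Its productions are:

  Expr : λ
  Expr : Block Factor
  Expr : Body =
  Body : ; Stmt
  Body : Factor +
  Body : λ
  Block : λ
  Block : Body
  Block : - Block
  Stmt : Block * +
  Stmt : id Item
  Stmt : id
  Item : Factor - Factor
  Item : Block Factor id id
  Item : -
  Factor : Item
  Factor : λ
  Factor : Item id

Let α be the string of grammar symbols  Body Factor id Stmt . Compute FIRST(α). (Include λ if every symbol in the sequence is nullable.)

{ +, -, ;, id }

Add FIRST(Body)\{λ} = { +, -, ;, id }; Body is nullable, continue.
Add FIRST(Factor)\{λ} = { +, -, ;, id }; Factor is nullable, continue.
id is a terminal; add {id} and stop.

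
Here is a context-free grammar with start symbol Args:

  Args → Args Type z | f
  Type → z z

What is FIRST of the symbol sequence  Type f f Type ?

Add FIRST(Type) = { z }; Type is not nullable, stop.

{ z }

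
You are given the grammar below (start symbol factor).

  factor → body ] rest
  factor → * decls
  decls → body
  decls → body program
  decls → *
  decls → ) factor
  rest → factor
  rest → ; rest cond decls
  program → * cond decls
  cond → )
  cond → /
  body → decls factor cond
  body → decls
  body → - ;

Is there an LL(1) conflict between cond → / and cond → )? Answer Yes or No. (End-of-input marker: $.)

FIRST(/) = { / } and FIRST()) = { ) }.
The FIRST sets are disjoint and neither alternative is nullable — no conflict.

No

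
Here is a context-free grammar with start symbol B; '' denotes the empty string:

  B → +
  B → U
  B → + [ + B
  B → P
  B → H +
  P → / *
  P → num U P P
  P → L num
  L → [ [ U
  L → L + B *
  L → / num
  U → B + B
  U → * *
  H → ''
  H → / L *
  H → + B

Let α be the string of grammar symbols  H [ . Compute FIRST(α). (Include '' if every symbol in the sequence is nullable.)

Add FIRST(H)\{''} = { +, / }; H is nullable, continue.
[ is a terminal; add {[} and stop.

{ +, /, [ }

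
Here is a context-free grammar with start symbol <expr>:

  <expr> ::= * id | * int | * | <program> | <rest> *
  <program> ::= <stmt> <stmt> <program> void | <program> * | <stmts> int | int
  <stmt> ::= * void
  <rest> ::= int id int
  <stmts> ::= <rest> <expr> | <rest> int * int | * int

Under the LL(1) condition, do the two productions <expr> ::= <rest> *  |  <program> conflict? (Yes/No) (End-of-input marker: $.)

FIRST(<rest> *) = { int } and FIRST(<program>) = { *, int }.
Both contain int, so the two alternatives are not disjoint — LL(1) conflict.

Yes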